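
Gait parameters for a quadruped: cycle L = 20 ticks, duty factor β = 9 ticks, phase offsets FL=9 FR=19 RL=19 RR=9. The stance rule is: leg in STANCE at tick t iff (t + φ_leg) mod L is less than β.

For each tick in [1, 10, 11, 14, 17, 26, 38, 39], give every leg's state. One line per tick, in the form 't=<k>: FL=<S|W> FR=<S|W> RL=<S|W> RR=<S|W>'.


t=1: phase=(10,0,0,10) vs β=9 → FL=W FR=S RL=S RR=W
t=10: phase=(19,9,9,19) vs β=9 → FL=W FR=W RL=W RR=W
t=11: phase=(0,10,10,0) vs β=9 → FL=S FR=W RL=W RR=S
t=14: phase=(3,13,13,3) vs β=9 → FL=S FR=W RL=W RR=S
t=17: phase=(6,16,16,6) vs β=9 → FL=S FR=W RL=W RR=S
t=26: phase=(15,5,5,15) vs β=9 → FL=W FR=S RL=S RR=W
t=38: phase=(7,17,17,7) vs β=9 → FL=S FR=W RL=W RR=S
t=39: phase=(8,18,18,8) vs β=9 → FL=S FR=W RL=W RR=S

t=1: FL=W FR=S RL=S RR=W
t=10: FL=W FR=W RL=W RR=W
t=11: FL=S FR=W RL=W RR=S
t=14: FL=S FR=W RL=W RR=S
t=17: FL=S FR=W RL=W RR=S
t=26: FL=W FR=S RL=S RR=W
t=38: FL=S FR=W RL=W RR=S
t=39: FL=S FR=W RL=W RR=S


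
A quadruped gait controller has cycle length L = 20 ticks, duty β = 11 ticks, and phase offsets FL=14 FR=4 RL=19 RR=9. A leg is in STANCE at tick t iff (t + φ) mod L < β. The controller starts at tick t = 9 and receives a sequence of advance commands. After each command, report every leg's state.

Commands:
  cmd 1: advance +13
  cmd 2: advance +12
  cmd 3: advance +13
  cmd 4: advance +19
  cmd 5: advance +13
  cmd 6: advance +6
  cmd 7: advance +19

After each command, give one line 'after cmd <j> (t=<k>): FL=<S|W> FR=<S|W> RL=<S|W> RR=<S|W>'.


after cmd 1 (t=22): FL=W FR=S RL=S RR=W
after cmd 2 (t=34): FL=S FR=W RL=W RR=S
after cmd 3 (t=47): FL=S FR=W RL=S RR=W
after cmd 4 (t=66): FL=S FR=S RL=S RR=W
after cmd 5 (t=79): FL=W FR=S RL=W RR=S
after cmd 6 (t=85): FL=W FR=S RL=S RR=W
after cmd 7 (t=104): FL=W FR=S RL=S RR=W

start t=9: FL=S FR=W RL=S RR=W
cmd 1: advance +13 → t=22, phase=(16,6,1,11) → FL=W FR=S RL=S RR=W
cmd 2: advance +12 → t=34, phase=(8,18,13,3) → FL=S FR=W RL=W RR=S
cmd 3: advance +13 → t=47, phase=(1,11,6,16) → FL=S FR=W RL=S RR=W
cmd 4: advance +19 → t=66, phase=(0,10,5,15) → FL=S FR=S RL=S RR=W
cmd 5: advance +13 → t=79, phase=(13,3,18,8) → FL=W FR=S RL=W RR=S
cmd 6: advance +6 → t=85, phase=(19,9,4,14) → FL=W FR=S RL=S RR=W
cmd 7: advance +19 → t=104, phase=(18,8,3,13) → FL=W FR=S RL=S RR=W


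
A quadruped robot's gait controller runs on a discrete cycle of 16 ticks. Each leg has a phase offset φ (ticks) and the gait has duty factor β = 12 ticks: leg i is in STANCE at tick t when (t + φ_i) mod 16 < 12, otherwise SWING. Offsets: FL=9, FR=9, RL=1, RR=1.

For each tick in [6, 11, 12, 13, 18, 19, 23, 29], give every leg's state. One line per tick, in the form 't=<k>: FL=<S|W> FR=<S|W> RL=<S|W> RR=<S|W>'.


t=6: FL=W FR=W RL=S RR=S
t=11: FL=S FR=S RL=W RR=W
t=12: FL=S FR=S RL=W RR=W
t=13: FL=S FR=S RL=W RR=W
t=18: FL=S FR=S RL=S RR=S
t=19: FL=W FR=W RL=S RR=S
t=23: FL=S FR=S RL=S RR=S
t=29: FL=S FR=S RL=W RR=W

t=6: phase=(15,15,7,7) vs β=12 → FL=W FR=W RL=S RR=S
t=11: phase=(4,4,12,12) vs β=12 → FL=S FR=S RL=W RR=W
t=12: phase=(5,5,13,13) vs β=12 → FL=S FR=S RL=W RR=W
t=13: phase=(6,6,14,14) vs β=12 → FL=S FR=S RL=W RR=W
t=18: phase=(11,11,3,3) vs β=12 → FL=S FR=S RL=S RR=S
t=19: phase=(12,12,4,4) vs β=12 → FL=W FR=W RL=S RR=S
t=23: phase=(0,0,8,8) vs β=12 → FL=S FR=S RL=S RR=S
t=29: phase=(6,6,14,14) vs β=12 → FL=S FR=S RL=W RR=W


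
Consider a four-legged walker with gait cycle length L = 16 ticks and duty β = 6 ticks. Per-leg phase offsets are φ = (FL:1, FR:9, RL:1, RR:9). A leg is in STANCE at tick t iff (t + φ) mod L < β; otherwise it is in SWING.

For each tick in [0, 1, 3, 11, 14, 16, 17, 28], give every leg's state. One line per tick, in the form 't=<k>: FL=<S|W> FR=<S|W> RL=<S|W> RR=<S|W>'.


t=0: phase=(1,9,1,9) vs β=6 → FL=S FR=W RL=S RR=W
t=1: phase=(2,10,2,10) vs β=6 → FL=S FR=W RL=S RR=W
t=3: phase=(4,12,4,12) vs β=6 → FL=S FR=W RL=S RR=W
t=11: phase=(12,4,12,4) vs β=6 → FL=W FR=S RL=W RR=S
t=14: phase=(15,7,15,7) vs β=6 → FL=W FR=W RL=W RR=W
t=16: phase=(1,9,1,9) vs β=6 → FL=S FR=W RL=S RR=W
t=17: phase=(2,10,2,10) vs β=6 → FL=S FR=W RL=S RR=W
t=28: phase=(13,5,13,5) vs β=6 → FL=W FR=S RL=W RR=S

t=0: FL=S FR=W RL=S RR=W
t=1: FL=S FR=W RL=S RR=W
t=3: FL=S FR=W RL=S RR=W
t=11: FL=W FR=S RL=W RR=S
t=14: FL=W FR=W RL=W RR=W
t=16: FL=S FR=W RL=S RR=W
t=17: FL=S FR=W RL=S RR=W
t=28: FL=W FR=S RL=W RR=S


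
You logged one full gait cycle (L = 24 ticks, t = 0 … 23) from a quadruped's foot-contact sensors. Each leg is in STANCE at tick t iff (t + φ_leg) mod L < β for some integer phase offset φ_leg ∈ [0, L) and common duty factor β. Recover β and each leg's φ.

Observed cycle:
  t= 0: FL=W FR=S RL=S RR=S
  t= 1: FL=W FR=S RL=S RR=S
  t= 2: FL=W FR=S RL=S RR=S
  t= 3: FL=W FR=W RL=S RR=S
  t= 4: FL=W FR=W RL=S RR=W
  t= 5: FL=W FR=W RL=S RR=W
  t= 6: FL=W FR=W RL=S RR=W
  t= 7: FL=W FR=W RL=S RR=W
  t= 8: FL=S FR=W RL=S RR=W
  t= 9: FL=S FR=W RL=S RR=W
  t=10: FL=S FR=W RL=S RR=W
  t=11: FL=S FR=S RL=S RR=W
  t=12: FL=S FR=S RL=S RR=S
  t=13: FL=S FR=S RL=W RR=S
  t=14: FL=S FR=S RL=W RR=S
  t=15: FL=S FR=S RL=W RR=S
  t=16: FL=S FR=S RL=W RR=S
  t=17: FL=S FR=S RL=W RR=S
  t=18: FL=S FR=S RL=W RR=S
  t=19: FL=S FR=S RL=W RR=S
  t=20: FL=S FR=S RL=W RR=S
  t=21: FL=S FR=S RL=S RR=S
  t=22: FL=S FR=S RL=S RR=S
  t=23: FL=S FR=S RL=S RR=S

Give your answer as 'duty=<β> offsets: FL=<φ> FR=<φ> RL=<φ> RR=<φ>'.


duty β = stance ticks per leg = 16
FL: stance ticks = 16; W→S at t=8 → φ=16
FR: stance ticks = 16; W→S at t=11 → φ=13
RL: stance ticks = 16; W→S at t=21 → φ=3
RR: stance ticks = 16; W→S at t=12 → φ=12

duty=16 offsets: FL=16 FR=13 RL=3 RR=12


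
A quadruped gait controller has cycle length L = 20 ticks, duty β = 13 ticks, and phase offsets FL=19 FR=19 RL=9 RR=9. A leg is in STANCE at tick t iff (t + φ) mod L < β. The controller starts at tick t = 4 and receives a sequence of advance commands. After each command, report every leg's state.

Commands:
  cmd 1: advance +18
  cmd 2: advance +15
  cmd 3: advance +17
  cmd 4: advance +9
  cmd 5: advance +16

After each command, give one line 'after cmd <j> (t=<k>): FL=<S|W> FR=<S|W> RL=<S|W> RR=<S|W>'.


after cmd 1 (t=22): FL=S FR=S RL=S RR=S
after cmd 2 (t=37): FL=W FR=W RL=S RR=S
after cmd 3 (t=54): FL=W FR=W RL=S RR=S
after cmd 4 (t=63): FL=S FR=S RL=S RR=S
after cmd 5 (t=79): FL=W FR=W RL=S RR=S

start t=4: FL=S FR=S RL=W RR=W
cmd 1: advance +18 → t=22, phase=(1,1,11,11) → FL=S FR=S RL=S RR=S
cmd 2: advance +15 → t=37, phase=(16,16,6,6) → FL=W FR=W RL=S RR=S
cmd 3: advance +17 → t=54, phase=(13,13,3,3) → FL=W FR=W RL=S RR=S
cmd 4: advance +9 → t=63, phase=(2,2,12,12) → FL=S FR=S RL=S RR=S
cmd 5: advance +16 → t=79, phase=(18,18,8,8) → FL=W FR=W RL=S RR=S


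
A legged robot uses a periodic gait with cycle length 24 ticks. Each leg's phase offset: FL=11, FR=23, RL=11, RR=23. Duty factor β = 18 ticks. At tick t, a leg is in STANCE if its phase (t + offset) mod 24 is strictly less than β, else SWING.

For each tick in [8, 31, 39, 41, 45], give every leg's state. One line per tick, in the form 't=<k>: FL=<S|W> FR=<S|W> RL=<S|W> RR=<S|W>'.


t=8: FL=W FR=S RL=W RR=S
t=31: FL=W FR=S RL=W RR=S
t=39: FL=S FR=S RL=S RR=S
t=41: FL=S FR=S RL=S RR=S
t=45: FL=S FR=W RL=S RR=W

t=8: phase=(19,7,19,7) vs β=18 → FL=W FR=S RL=W RR=S
t=31: phase=(18,6,18,6) vs β=18 → FL=W FR=S RL=W RR=S
t=39: phase=(2,14,2,14) vs β=18 → FL=S FR=S RL=S RR=S
t=41: phase=(4,16,4,16) vs β=18 → FL=S FR=S RL=S RR=S
t=45: phase=(8,20,8,20) vs β=18 → FL=S FR=W RL=S RR=W


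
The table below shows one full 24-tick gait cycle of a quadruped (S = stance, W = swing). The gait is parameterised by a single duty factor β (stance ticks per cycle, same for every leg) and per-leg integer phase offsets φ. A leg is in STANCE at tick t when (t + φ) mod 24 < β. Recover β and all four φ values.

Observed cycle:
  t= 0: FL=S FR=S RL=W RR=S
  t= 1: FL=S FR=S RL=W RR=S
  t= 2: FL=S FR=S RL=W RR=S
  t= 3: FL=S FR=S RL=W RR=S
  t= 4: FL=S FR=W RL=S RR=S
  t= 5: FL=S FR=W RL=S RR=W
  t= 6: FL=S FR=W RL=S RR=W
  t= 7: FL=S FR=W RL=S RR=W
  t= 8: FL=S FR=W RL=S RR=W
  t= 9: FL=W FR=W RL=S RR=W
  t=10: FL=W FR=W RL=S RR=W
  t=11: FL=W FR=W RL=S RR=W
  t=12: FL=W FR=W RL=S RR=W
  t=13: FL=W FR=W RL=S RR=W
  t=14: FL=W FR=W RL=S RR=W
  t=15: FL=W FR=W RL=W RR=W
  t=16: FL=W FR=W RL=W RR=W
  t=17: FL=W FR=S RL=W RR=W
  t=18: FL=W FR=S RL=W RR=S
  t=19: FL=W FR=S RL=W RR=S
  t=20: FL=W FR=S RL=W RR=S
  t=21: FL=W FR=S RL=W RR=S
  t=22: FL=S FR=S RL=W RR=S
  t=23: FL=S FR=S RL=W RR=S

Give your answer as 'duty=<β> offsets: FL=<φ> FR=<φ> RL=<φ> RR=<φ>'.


duty=11 offsets: FL=2 FR=7 RL=20 RR=6

duty β = stance ticks per leg = 11
FL: stance ticks = 11; W→S at t=22 → φ=2
FR: stance ticks = 11; W→S at t=17 → φ=7
RL: stance ticks = 11; W→S at t=4 → φ=20
RR: stance ticks = 11; W→S at t=18 → φ=6


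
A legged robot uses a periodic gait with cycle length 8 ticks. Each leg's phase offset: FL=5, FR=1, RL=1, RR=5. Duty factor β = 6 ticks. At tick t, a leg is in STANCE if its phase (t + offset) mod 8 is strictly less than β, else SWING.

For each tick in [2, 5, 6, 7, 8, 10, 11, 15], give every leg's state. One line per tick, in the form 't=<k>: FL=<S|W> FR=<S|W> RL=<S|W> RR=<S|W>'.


t=2: FL=W FR=S RL=S RR=W
t=5: FL=S FR=W RL=W RR=S
t=6: FL=S FR=W RL=W RR=S
t=7: FL=S FR=S RL=S RR=S
t=8: FL=S FR=S RL=S RR=S
t=10: FL=W FR=S RL=S RR=W
t=11: FL=S FR=S RL=S RR=S
t=15: FL=S FR=S RL=S RR=S

t=2: phase=(7,3,3,7) vs β=6 → FL=W FR=S RL=S RR=W
t=5: phase=(2,6,6,2) vs β=6 → FL=S FR=W RL=W RR=S
t=6: phase=(3,7,7,3) vs β=6 → FL=S FR=W RL=W RR=S
t=7: phase=(4,0,0,4) vs β=6 → FL=S FR=S RL=S RR=S
t=8: phase=(5,1,1,5) vs β=6 → FL=S FR=S RL=S RR=S
t=10: phase=(7,3,3,7) vs β=6 → FL=W FR=S RL=S RR=W
t=11: phase=(0,4,4,0) vs β=6 → FL=S FR=S RL=S RR=S
t=15: phase=(4,0,0,4) vs β=6 → FL=S FR=S RL=S RR=S


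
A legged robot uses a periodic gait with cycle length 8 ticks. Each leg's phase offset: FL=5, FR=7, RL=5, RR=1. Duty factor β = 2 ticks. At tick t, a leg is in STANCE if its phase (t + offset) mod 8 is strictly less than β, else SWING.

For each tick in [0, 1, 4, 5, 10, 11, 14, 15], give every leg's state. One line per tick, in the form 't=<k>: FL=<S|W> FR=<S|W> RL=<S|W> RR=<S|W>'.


t=0: phase=(5,7,5,1) vs β=2 → FL=W FR=W RL=W RR=S
t=1: phase=(6,0,6,2) vs β=2 → FL=W FR=S RL=W RR=W
t=4: phase=(1,3,1,5) vs β=2 → FL=S FR=W RL=S RR=W
t=5: phase=(2,4,2,6) vs β=2 → FL=W FR=W RL=W RR=W
t=10: phase=(7,1,7,3) vs β=2 → FL=W FR=S RL=W RR=W
t=11: phase=(0,2,0,4) vs β=2 → FL=S FR=W RL=S RR=W
t=14: phase=(3,5,3,7) vs β=2 → FL=W FR=W RL=W RR=W
t=15: phase=(4,6,4,0) vs β=2 → FL=W FR=W RL=W RR=S

t=0: FL=W FR=W RL=W RR=S
t=1: FL=W FR=S RL=W RR=W
t=4: FL=S FR=W RL=S RR=W
t=5: FL=W FR=W RL=W RR=W
t=10: FL=W FR=S RL=W RR=W
t=11: FL=S FR=W RL=S RR=W
t=14: FL=W FR=W RL=W RR=W
t=15: FL=W FR=W RL=W RR=S


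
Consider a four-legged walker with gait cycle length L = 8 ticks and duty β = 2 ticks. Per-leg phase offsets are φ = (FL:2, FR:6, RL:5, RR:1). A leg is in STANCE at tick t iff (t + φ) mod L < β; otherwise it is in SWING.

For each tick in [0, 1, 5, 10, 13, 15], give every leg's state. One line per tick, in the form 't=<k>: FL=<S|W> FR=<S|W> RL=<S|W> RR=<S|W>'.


t=0: phase=(2,6,5,1) vs β=2 → FL=W FR=W RL=W RR=S
t=1: phase=(3,7,6,2) vs β=2 → FL=W FR=W RL=W RR=W
t=5: phase=(7,3,2,6) vs β=2 → FL=W FR=W RL=W RR=W
t=10: phase=(4,0,7,3) vs β=2 → FL=W FR=S RL=W RR=W
t=13: phase=(7,3,2,6) vs β=2 → FL=W FR=W RL=W RR=W
t=15: phase=(1,5,4,0) vs β=2 → FL=S FR=W RL=W RR=S

t=0: FL=W FR=W RL=W RR=S
t=1: FL=W FR=W RL=W RR=W
t=5: FL=W FR=W RL=W RR=W
t=10: FL=W FR=S RL=W RR=W
t=13: FL=W FR=W RL=W RR=W
t=15: FL=S FR=W RL=W RR=S


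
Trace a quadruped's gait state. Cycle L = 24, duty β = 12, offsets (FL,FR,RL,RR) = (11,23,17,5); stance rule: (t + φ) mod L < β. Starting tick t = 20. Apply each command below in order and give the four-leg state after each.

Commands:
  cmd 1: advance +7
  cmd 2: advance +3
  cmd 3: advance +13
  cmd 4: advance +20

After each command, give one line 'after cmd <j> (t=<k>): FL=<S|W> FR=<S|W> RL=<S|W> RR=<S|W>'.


start t=20: FL=S FR=W RL=W RR=S
cmd 1: advance +7 → t=27, phase=(14,2,20,8) → FL=W FR=S RL=W RR=S
cmd 2: advance +3 → t=30, phase=(17,5,23,11) → FL=W FR=S RL=W RR=S
cmd 3: advance +13 → t=43, phase=(6,18,12,0) → FL=S FR=W RL=W RR=S
cmd 4: advance +20 → t=63, phase=(2,14,8,20) → FL=S FR=W RL=S RR=W

after cmd 1 (t=27): FL=W FR=S RL=W RR=S
after cmd 2 (t=30): FL=W FR=S RL=W RR=S
after cmd 3 (t=43): FL=S FR=W RL=W RR=S
after cmd 4 (t=63): FL=S FR=W RL=S RR=W


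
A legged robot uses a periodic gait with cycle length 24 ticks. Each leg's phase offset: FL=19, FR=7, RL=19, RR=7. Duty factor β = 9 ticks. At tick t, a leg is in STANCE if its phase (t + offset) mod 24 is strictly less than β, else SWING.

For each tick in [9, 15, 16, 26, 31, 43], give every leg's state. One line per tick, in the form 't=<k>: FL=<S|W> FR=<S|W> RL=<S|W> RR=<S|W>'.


t=9: phase=(4,16,4,16) vs β=9 → FL=S FR=W RL=S RR=W
t=15: phase=(10,22,10,22) vs β=9 → FL=W FR=W RL=W RR=W
t=16: phase=(11,23,11,23) vs β=9 → FL=W FR=W RL=W RR=W
t=26: phase=(21,9,21,9) vs β=9 → FL=W FR=W RL=W RR=W
t=31: phase=(2,14,2,14) vs β=9 → FL=S FR=W RL=S RR=W
t=43: phase=(14,2,14,2) vs β=9 → FL=W FR=S RL=W RR=S

t=9: FL=S FR=W RL=S RR=W
t=15: FL=W FR=W RL=W RR=W
t=16: FL=W FR=W RL=W RR=W
t=26: FL=W FR=W RL=W RR=W
t=31: FL=S FR=W RL=S RR=W
t=43: FL=W FR=S RL=W RR=S


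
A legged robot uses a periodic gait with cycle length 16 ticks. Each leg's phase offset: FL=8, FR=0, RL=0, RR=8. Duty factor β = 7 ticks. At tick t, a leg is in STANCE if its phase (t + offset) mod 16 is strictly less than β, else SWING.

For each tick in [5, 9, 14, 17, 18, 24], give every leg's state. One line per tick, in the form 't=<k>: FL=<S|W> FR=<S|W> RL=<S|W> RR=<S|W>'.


t=5: phase=(13,5,5,13) vs β=7 → FL=W FR=S RL=S RR=W
t=9: phase=(1,9,9,1) vs β=7 → FL=S FR=W RL=W RR=S
t=14: phase=(6,14,14,6) vs β=7 → FL=S FR=W RL=W RR=S
t=17: phase=(9,1,1,9) vs β=7 → FL=W FR=S RL=S RR=W
t=18: phase=(10,2,2,10) vs β=7 → FL=W FR=S RL=S RR=W
t=24: phase=(0,8,8,0) vs β=7 → FL=S FR=W RL=W RR=S

t=5: FL=W FR=S RL=S RR=W
t=9: FL=S FR=W RL=W RR=S
t=14: FL=S FR=W RL=W RR=S
t=17: FL=W FR=S RL=S RR=W
t=18: FL=W FR=S RL=S RR=W
t=24: FL=S FR=W RL=W RR=S


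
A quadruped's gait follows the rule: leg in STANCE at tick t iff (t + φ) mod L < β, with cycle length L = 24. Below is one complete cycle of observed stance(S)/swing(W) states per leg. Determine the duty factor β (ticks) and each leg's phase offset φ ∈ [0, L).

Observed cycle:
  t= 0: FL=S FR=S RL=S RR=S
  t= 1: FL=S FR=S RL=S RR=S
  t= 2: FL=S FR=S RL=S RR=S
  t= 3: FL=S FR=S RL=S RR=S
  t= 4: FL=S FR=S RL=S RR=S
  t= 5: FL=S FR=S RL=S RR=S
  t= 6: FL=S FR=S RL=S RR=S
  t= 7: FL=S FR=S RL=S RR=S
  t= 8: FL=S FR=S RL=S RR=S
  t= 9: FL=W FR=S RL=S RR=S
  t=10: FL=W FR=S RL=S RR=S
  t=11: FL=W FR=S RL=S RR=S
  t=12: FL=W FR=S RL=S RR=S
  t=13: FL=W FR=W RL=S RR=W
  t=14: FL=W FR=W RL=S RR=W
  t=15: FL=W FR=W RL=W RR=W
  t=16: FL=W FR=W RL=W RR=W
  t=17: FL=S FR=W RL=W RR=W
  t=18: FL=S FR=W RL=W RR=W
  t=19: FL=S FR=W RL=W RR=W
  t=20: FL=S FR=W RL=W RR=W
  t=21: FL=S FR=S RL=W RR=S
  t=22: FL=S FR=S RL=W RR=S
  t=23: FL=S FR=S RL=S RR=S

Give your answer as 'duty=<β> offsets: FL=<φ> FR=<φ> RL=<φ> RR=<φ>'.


duty=16 offsets: FL=7 FR=3 RL=1 RR=3

duty β = stance ticks per leg = 16
FL: stance ticks = 16; W→S at t=17 → φ=7
FR: stance ticks = 16; W→S at t=21 → φ=3
RL: stance ticks = 16; W→S at t=23 → φ=1
RR: stance ticks = 16; W→S at t=21 → φ=3


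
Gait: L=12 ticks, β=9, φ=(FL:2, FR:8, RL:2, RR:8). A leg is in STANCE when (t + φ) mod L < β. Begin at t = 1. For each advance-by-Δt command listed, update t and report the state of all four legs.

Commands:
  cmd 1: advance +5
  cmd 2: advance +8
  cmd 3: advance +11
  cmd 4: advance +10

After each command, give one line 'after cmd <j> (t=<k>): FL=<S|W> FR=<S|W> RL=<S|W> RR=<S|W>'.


after cmd 1 (t=6): FL=S FR=S RL=S RR=S
after cmd 2 (t=14): FL=S FR=W RL=S RR=W
after cmd 3 (t=25): FL=S FR=W RL=S RR=W
after cmd 4 (t=35): FL=S FR=S RL=S RR=S

start t=1: FL=S FR=W RL=S RR=W
cmd 1: advance +5 → t=6, phase=(8,2,8,2) → FL=S FR=S RL=S RR=S
cmd 2: advance +8 → t=14, phase=(4,10,4,10) → FL=S FR=W RL=S RR=W
cmd 3: advance +11 → t=25, phase=(3,9,3,9) → FL=S FR=W RL=S RR=W
cmd 4: advance +10 → t=35, phase=(1,7,1,7) → FL=S FR=S RL=S RR=S


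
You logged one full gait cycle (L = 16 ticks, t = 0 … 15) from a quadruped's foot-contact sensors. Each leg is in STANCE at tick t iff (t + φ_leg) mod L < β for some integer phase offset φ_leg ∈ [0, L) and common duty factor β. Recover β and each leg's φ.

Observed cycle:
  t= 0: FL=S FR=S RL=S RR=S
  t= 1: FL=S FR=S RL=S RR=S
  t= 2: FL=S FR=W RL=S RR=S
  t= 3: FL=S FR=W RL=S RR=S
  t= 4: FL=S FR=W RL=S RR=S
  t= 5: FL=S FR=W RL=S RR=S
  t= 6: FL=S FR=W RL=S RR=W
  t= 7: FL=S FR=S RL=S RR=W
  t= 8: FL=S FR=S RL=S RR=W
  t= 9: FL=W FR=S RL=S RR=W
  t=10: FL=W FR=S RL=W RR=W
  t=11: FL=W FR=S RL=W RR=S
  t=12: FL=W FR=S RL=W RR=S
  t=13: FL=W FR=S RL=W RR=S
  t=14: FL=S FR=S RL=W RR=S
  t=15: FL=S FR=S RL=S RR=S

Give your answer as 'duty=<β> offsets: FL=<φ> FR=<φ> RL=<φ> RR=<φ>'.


duty β = stance ticks per leg = 11
FL: stance ticks = 11; W→S at t=14 → φ=2
FR: stance ticks = 11; W→S at t=7 → φ=9
RL: stance ticks = 11; W→S at t=15 → φ=1
RR: stance ticks = 11; W→S at t=11 → φ=5

duty=11 offsets: FL=2 FR=9 RL=1 RR=5


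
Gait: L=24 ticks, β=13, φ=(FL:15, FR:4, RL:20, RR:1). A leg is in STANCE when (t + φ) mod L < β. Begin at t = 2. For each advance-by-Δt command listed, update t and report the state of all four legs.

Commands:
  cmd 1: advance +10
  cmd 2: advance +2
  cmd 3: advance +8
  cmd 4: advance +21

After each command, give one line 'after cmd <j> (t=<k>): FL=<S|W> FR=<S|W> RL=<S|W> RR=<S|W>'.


start t=2: FL=W FR=S RL=W RR=S
cmd 1: advance +10 → t=12, phase=(3,16,8,13) → FL=S FR=W RL=S RR=W
cmd 2: advance +2 → t=14, phase=(5,18,10,15) → FL=S FR=W RL=S RR=W
cmd 3: advance +8 → t=22, phase=(13,2,18,23) → FL=W FR=S RL=W RR=W
cmd 4: advance +21 → t=43, phase=(10,23,15,20) → FL=S FR=W RL=W RR=W

after cmd 1 (t=12): FL=S FR=W RL=S RR=W
after cmd 2 (t=14): FL=S FR=W RL=S RR=W
after cmd 3 (t=22): FL=W FR=S RL=W RR=W
after cmd 4 (t=43): FL=S FR=W RL=W RR=W


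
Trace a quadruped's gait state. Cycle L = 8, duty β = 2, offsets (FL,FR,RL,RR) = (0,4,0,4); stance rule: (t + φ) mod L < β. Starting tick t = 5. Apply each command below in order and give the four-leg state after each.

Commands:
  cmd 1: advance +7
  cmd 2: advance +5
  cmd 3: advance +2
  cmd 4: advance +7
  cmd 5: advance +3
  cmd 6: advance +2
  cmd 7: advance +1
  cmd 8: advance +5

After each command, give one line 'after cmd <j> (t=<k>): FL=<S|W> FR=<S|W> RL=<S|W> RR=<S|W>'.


after cmd 1 (t=12): FL=W FR=S RL=W RR=S
after cmd 2 (t=17): FL=S FR=W RL=S RR=W
after cmd 3 (t=19): FL=W FR=W RL=W RR=W
after cmd 4 (t=26): FL=W FR=W RL=W RR=W
after cmd 5 (t=29): FL=W FR=S RL=W RR=S
after cmd 6 (t=31): FL=W FR=W RL=W RR=W
after cmd 7 (t=32): FL=S FR=W RL=S RR=W
after cmd 8 (t=37): FL=W FR=S RL=W RR=S

start t=5: FL=W FR=S RL=W RR=S
cmd 1: advance +7 → t=12, phase=(4,0,4,0) → FL=W FR=S RL=W RR=S
cmd 2: advance +5 → t=17, phase=(1,5,1,5) → FL=S FR=W RL=S RR=W
cmd 3: advance +2 → t=19, phase=(3,7,3,7) → FL=W FR=W RL=W RR=W
cmd 4: advance +7 → t=26, phase=(2,6,2,6) → FL=W FR=W RL=W RR=W
cmd 5: advance +3 → t=29, phase=(5,1,5,1) → FL=W FR=S RL=W RR=S
cmd 6: advance +2 → t=31, phase=(7,3,7,3) → FL=W FR=W RL=W RR=W
cmd 7: advance +1 → t=32, phase=(0,4,0,4) → FL=S FR=W RL=S RR=W
cmd 8: advance +5 → t=37, phase=(5,1,5,1) → FL=W FR=S RL=W RR=S


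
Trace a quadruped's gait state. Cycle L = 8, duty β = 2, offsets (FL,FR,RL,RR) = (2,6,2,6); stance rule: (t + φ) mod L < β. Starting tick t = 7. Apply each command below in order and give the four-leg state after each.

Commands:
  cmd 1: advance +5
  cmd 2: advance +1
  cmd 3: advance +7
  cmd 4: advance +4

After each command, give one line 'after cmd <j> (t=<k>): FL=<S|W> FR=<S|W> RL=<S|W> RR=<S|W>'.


start t=7: FL=S FR=W RL=S RR=W
cmd 1: advance +5 → t=12, phase=(6,2,6,2) → FL=W FR=W RL=W RR=W
cmd 2: advance +1 → t=13, phase=(7,3,7,3) → FL=W FR=W RL=W RR=W
cmd 3: advance +7 → t=20, phase=(6,2,6,2) → FL=W FR=W RL=W RR=W
cmd 4: advance +4 → t=24, phase=(2,6,2,6) → FL=W FR=W RL=W RR=W

after cmd 1 (t=12): FL=W FR=W RL=W RR=W
after cmd 2 (t=13): FL=W FR=W RL=W RR=W
after cmd 3 (t=20): FL=W FR=W RL=W RR=W
after cmd 4 (t=24): FL=W FR=W RL=W RR=W


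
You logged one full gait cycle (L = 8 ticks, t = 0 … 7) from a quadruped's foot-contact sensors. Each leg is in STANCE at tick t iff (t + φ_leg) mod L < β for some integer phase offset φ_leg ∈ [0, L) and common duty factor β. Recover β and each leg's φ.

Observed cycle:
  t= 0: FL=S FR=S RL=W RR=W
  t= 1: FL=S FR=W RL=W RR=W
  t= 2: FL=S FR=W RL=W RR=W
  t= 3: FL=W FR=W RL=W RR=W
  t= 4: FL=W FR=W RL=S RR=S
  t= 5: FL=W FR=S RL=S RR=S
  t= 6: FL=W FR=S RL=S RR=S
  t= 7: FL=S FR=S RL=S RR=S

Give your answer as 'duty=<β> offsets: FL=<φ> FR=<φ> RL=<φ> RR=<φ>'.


duty β = stance ticks per leg = 4
FL: stance ticks = 4; W→S at t=7 → φ=1
FR: stance ticks = 4; W→S at t=5 → φ=3
RL: stance ticks = 4; W→S at t=4 → φ=4
RR: stance ticks = 4; W→S at t=4 → φ=4

duty=4 offsets: FL=1 FR=3 RL=4 RR=4


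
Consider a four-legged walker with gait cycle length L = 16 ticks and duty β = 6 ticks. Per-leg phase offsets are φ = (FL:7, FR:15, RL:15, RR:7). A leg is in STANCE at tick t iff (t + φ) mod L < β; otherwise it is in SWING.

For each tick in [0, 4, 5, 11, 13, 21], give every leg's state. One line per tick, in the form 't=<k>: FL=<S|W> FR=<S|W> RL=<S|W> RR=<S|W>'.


t=0: phase=(7,15,15,7) vs β=6 → FL=W FR=W RL=W RR=W
t=4: phase=(11,3,3,11) vs β=6 → FL=W FR=S RL=S RR=W
t=5: phase=(12,4,4,12) vs β=6 → FL=W FR=S RL=S RR=W
t=11: phase=(2,10,10,2) vs β=6 → FL=S FR=W RL=W RR=S
t=13: phase=(4,12,12,4) vs β=6 → FL=S FR=W RL=W RR=S
t=21: phase=(12,4,4,12) vs β=6 → FL=W FR=S RL=S RR=W

t=0: FL=W FR=W RL=W RR=W
t=4: FL=W FR=S RL=S RR=W
t=5: FL=W FR=S RL=S RR=W
t=11: FL=S FR=W RL=W RR=S
t=13: FL=S FR=W RL=W RR=S
t=21: FL=W FR=S RL=S RR=W


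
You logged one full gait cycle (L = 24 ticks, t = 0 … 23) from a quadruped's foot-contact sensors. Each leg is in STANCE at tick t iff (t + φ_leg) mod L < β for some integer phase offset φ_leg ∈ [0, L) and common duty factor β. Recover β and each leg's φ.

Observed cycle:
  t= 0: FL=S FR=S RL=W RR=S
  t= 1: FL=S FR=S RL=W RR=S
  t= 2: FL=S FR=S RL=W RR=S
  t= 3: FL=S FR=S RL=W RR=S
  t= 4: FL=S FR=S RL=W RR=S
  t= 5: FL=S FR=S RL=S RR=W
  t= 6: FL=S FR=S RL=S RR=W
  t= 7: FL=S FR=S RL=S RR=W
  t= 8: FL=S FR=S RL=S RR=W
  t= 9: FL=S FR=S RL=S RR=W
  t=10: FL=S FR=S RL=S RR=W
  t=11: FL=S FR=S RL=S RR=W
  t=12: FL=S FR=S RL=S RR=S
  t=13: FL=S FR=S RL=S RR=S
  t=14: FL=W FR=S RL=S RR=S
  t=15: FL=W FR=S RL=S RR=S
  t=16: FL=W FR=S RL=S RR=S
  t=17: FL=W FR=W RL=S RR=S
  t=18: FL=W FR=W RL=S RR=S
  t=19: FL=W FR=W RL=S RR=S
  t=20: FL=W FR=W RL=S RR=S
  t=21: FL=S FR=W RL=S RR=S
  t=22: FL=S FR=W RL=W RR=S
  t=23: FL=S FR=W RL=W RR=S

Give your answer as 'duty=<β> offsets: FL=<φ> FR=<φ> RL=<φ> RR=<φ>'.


duty=17 offsets: FL=3 FR=0 RL=19 RR=12

duty β = stance ticks per leg = 17
FL: stance ticks = 17; W→S at t=21 → φ=3
FR: stance ticks = 17; W→S at t=0 → φ=0
RL: stance ticks = 17; W→S at t=5 → φ=19
RR: stance ticks = 17; W→S at t=12 → φ=12


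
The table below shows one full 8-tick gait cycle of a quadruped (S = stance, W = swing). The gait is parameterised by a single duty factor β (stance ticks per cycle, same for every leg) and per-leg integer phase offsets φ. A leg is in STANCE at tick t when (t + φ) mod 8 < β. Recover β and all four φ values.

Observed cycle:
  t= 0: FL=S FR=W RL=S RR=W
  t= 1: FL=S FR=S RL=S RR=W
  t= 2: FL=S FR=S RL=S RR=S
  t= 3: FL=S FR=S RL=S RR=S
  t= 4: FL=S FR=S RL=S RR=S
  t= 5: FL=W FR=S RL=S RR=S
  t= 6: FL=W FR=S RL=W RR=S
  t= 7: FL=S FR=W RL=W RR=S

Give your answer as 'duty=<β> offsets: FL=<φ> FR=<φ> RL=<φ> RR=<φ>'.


duty=6 offsets: FL=1 FR=7 RL=0 RR=6

duty β = stance ticks per leg = 6
FL: stance ticks = 6; W→S at t=7 → φ=1
FR: stance ticks = 6; W→S at t=1 → φ=7
RL: stance ticks = 6; W→S at t=0 → φ=0
RR: stance ticks = 6; W→S at t=2 → φ=6


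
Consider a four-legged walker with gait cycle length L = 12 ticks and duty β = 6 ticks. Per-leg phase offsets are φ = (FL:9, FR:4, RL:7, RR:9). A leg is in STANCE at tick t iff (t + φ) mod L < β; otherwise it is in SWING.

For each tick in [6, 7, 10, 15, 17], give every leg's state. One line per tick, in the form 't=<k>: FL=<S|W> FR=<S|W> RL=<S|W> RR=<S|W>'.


t=6: phase=(3,10,1,3) vs β=6 → FL=S FR=W RL=S RR=S
t=7: phase=(4,11,2,4) vs β=6 → FL=S FR=W RL=S RR=S
t=10: phase=(7,2,5,7) vs β=6 → FL=W FR=S RL=S RR=W
t=15: phase=(0,7,10,0) vs β=6 → FL=S FR=W RL=W RR=S
t=17: phase=(2,9,0,2) vs β=6 → FL=S FR=W RL=S RR=S

t=6: FL=S FR=W RL=S RR=S
t=7: FL=S FR=W RL=S RR=S
t=10: FL=W FR=S RL=S RR=W
t=15: FL=S FR=W RL=W RR=S
t=17: FL=S FR=W RL=S RR=S


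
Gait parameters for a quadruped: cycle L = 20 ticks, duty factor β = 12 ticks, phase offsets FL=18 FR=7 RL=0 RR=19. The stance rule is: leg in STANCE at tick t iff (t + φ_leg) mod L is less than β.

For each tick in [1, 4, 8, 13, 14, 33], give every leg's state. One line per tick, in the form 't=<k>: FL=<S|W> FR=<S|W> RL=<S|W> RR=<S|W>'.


t=1: phase=(19,8,1,0) vs β=12 → FL=W FR=S RL=S RR=S
t=4: phase=(2,11,4,3) vs β=12 → FL=S FR=S RL=S RR=S
t=8: phase=(6,15,8,7) vs β=12 → FL=S FR=W RL=S RR=S
t=13: phase=(11,0,13,12) vs β=12 → FL=S FR=S RL=W RR=W
t=14: phase=(12,1,14,13) vs β=12 → FL=W FR=S RL=W RR=W
t=33: phase=(11,0,13,12) vs β=12 → FL=S FR=S RL=W RR=W

t=1: FL=W FR=S RL=S RR=S
t=4: FL=S FR=S RL=S RR=S
t=8: FL=S FR=W RL=S RR=S
t=13: FL=S FR=S RL=W RR=W
t=14: FL=W FR=S RL=W RR=W
t=33: FL=S FR=S RL=W RR=W


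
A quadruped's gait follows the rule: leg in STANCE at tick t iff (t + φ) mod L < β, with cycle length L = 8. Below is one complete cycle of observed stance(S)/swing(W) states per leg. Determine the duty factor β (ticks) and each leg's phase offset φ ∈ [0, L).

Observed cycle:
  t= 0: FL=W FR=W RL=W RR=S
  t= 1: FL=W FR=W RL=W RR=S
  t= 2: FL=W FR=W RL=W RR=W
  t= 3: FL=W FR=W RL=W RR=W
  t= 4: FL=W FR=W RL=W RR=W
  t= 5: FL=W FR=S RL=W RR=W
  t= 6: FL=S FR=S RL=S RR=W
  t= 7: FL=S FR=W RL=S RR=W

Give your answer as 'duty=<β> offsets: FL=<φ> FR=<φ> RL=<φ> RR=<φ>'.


duty β = stance ticks per leg = 2
FL: stance ticks = 2; W→S at t=6 → φ=2
FR: stance ticks = 2; W→S at t=5 → φ=3
RL: stance ticks = 2; W→S at t=6 → φ=2
RR: stance ticks = 2; W→S at t=0 → φ=0

duty=2 offsets: FL=2 FR=3 RL=2 RR=0


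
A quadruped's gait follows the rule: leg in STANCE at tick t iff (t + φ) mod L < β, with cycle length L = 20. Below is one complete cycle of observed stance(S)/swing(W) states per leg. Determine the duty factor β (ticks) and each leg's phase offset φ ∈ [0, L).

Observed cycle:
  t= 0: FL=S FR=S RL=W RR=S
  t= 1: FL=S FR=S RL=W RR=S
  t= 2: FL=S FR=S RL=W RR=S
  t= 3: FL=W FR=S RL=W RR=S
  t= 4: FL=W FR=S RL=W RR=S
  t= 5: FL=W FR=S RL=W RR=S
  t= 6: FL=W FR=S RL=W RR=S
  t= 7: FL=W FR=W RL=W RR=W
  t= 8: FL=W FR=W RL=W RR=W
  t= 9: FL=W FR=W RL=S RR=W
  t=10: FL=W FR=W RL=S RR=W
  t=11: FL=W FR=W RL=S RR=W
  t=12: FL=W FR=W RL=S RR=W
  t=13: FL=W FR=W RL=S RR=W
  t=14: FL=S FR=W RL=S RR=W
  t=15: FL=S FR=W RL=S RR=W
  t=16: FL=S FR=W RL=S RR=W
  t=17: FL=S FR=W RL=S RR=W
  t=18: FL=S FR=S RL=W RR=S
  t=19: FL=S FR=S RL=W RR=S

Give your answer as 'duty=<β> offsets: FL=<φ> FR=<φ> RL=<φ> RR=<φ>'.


duty β = stance ticks per leg = 9
FL: stance ticks = 9; W→S at t=14 → φ=6
FR: stance ticks = 9; W→S at t=18 → φ=2
RL: stance ticks = 9; W→S at t=9 → φ=11
RR: stance ticks = 9; W→S at t=18 → φ=2

duty=9 offsets: FL=6 FR=2 RL=11 RR=2


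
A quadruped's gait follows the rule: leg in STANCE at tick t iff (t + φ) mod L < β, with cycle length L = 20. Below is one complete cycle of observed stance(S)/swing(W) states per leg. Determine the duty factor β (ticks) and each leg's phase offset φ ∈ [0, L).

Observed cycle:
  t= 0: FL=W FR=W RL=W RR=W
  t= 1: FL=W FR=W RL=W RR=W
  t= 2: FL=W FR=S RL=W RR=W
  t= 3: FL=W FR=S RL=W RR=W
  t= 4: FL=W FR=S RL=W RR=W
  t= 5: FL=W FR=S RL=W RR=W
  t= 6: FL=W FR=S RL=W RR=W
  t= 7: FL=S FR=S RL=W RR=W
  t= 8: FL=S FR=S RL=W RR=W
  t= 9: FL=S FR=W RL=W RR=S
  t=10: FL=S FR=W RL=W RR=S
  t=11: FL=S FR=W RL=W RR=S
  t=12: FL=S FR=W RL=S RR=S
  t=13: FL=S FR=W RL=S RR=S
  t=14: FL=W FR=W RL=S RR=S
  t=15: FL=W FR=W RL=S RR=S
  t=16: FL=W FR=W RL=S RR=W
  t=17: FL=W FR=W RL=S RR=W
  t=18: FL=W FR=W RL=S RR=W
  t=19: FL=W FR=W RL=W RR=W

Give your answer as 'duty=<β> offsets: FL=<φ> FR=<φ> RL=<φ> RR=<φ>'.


duty β = stance ticks per leg = 7
FL: stance ticks = 7; W→S at t=7 → φ=13
FR: stance ticks = 7; W→S at t=2 → φ=18
RL: stance ticks = 7; W→S at t=12 → φ=8
RR: stance ticks = 7; W→S at t=9 → φ=11

duty=7 offsets: FL=13 FR=18 RL=8 RR=11


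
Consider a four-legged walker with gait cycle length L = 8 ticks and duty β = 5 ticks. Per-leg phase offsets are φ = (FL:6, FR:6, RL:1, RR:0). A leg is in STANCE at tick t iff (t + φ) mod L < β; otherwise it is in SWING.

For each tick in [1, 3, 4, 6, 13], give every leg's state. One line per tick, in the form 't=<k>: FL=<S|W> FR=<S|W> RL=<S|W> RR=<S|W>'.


t=1: phase=(7,7,2,1) vs β=5 → FL=W FR=W RL=S RR=S
t=3: phase=(1,1,4,3) vs β=5 → FL=S FR=S RL=S RR=S
t=4: phase=(2,2,5,4) vs β=5 → FL=S FR=S RL=W RR=S
t=6: phase=(4,4,7,6) vs β=5 → FL=S FR=S RL=W RR=W
t=13: phase=(3,3,6,5) vs β=5 → FL=S FR=S RL=W RR=W

t=1: FL=W FR=W RL=S RR=S
t=3: FL=S FR=S RL=S RR=S
t=4: FL=S FR=S RL=W RR=S
t=6: FL=S FR=S RL=W RR=W
t=13: FL=S FR=S RL=W RR=W


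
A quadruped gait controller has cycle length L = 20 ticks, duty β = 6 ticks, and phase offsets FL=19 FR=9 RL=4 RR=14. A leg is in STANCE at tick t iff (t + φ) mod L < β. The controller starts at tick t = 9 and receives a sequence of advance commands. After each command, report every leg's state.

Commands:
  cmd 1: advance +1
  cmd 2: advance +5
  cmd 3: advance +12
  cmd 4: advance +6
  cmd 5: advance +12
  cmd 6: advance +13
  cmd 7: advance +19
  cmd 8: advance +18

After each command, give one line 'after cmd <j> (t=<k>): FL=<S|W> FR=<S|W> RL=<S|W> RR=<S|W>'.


after cmd 1 (t=10): FL=W FR=W RL=W RR=S
after cmd 2 (t=15): FL=W FR=S RL=W RR=W
after cmd 3 (t=27): FL=W FR=W RL=W RR=S
after cmd 4 (t=33): FL=W FR=S RL=W RR=W
after cmd 5 (t=45): FL=S FR=W RL=W RR=W
after cmd 6 (t=58): FL=W FR=W RL=S RR=W
after cmd 7 (t=77): FL=W FR=W RL=S RR=W
after cmd 8 (t=95): FL=W FR=S RL=W RR=W

start t=9: FL=W FR=W RL=W RR=S
cmd 1: advance +1 → t=10, phase=(9,19,14,4) → FL=W FR=W RL=W RR=S
cmd 2: advance +5 → t=15, phase=(14,4,19,9) → FL=W FR=S RL=W RR=W
cmd 3: advance +12 → t=27, phase=(6,16,11,1) → FL=W FR=W RL=W RR=S
cmd 4: advance +6 → t=33, phase=(12,2,17,7) → FL=W FR=S RL=W RR=W
cmd 5: advance +12 → t=45, phase=(4,14,9,19) → FL=S FR=W RL=W RR=W
cmd 6: advance +13 → t=58, phase=(17,7,2,12) → FL=W FR=W RL=S RR=W
cmd 7: advance +19 → t=77, phase=(16,6,1,11) → FL=W FR=W RL=S RR=W
cmd 8: advance +18 → t=95, phase=(14,4,19,9) → FL=W FR=S RL=W RR=W


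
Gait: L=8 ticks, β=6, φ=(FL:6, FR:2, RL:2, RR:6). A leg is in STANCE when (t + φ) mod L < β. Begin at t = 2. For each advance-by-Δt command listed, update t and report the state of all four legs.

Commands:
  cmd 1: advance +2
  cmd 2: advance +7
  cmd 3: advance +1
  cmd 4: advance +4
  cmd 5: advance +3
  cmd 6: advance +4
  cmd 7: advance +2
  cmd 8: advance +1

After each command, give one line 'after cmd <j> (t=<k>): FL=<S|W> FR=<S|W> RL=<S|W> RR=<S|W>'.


start t=2: FL=S FR=S RL=S RR=S
cmd 1: advance +2 → t=4, phase=(2,6,6,2) → FL=S FR=W RL=W RR=S
cmd 2: advance +7 → t=11, phase=(1,5,5,1) → FL=S FR=S RL=S RR=S
cmd 3: advance +1 → t=12, phase=(2,6,6,2) → FL=S FR=W RL=W RR=S
cmd 4: advance +4 → t=16, phase=(6,2,2,6) → FL=W FR=S RL=S RR=W
cmd 5: advance +3 → t=19, phase=(1,5,5,1) → FL=S FR=S RL=S RR=S
cmd 6: advance +4 → t=23, phase=(5,1,1,5) → FL=S FR=S RL=S RR=S
cmd 7: advance +2 → t=25, phase=(7,3,3,7) → FL=W FR=S RL=S RR=W
cmd 8: advance +1 → t=26, phase=(0,4,4,0) → FL=S FR=S RL=S RR=S

after cmd 1 (t=4): FL=S FR=W RL=W RR=S
after cmd 2 (t=11): FL=S FR=S RL=S RR=S
after cmd 3 (t=12): FL=S FR=W RL=W RR=S
after cmd 4 (t=16): FL=W FR=S RL=S RR=W
after cmd 5 (t=19): FL=S FR=S RL=S RR=S
after cmd 6 (t=23): FL=S FR=S RL=S RR=S
after cmd 7 (t=25): FL=W FR=S RL=S RR=W
after cmd 8 (t=26): FL=S FR=S RL=S RR=S


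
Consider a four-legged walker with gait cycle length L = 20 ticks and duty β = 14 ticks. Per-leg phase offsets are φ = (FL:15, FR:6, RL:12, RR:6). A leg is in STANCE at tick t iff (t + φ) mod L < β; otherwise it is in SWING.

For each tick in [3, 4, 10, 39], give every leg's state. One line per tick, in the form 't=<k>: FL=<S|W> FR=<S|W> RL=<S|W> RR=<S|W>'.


t=3: phase=(18,9,15,9) vs β=14 → FL=W FR=S RL=W RR=S
t=4: phase=(19,10,16,10) vs β=14 → FL=W FR=S RL=W RR=S
t=10: phase=(5,16,2,16) vs β=14 → FL=S FR=W RL=S RR=W
t=39: phase=(14,5,11,5) vs β=14 → FL=W FR=S RL=S RR=S

t=3: FL=W FR=S RL=W RR=S
t=4: FL=W FR=S RL=W RR=S
t=10: FL=S FR=W RL=S RR=W
t=39: FL=W FR=S RL=S RR=S


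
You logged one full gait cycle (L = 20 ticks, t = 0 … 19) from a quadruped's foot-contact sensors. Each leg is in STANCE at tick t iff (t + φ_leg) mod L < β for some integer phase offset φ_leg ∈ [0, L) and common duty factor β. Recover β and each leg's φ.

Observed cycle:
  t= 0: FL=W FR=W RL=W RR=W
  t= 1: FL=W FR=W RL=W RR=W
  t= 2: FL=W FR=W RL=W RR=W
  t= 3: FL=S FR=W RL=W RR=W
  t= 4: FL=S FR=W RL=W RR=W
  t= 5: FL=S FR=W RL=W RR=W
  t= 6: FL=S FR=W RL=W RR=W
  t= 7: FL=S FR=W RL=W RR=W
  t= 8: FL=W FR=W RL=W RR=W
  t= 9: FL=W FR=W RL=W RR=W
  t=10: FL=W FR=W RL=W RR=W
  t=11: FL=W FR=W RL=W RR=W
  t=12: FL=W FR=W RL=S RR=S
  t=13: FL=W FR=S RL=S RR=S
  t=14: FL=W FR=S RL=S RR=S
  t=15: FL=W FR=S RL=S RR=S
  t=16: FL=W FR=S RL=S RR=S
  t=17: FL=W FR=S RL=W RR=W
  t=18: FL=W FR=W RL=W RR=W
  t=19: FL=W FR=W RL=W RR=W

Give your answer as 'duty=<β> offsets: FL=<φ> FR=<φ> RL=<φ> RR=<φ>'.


duty=5 offsets: FL=17 FR=7 RL=8 RR=8

duty β = stance ticks per leg = 5
FL: stance ticks = 5; W→S at t=3 → φ=17
FR: stance ticks = 5; W→S at t=13 → φ=7
RL: stance ticks = 5; W→S at t=12 → φ=8
RR: stance ticks = 5; W→S at t=12 → φ=8


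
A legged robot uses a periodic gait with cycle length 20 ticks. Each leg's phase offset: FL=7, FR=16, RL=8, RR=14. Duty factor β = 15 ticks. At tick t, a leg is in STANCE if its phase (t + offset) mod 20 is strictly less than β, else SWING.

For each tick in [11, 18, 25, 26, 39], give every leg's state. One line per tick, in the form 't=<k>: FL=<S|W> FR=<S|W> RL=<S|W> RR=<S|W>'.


t=11: phase=(18,7,19,5) vs β=15 → FL=W FR=S RL=W RR=S
t=18: phase=(5,14,6,12) vs β=15 → FL=S FR=S RL=S RR=S
t=25: phase=(12,1,13,19) vs β=15 → FL=S FR=S RL=S RR=W
t=26: phase=(13,2,14,0) vs β=15 → FL=S FR=S RL=S RR=S
t=39: phase=(6,15,7,13) vs β=15 → FL=S FR=W RL=S RR=S

t=11: FL=W FR=S RL=W RR=S
t=18: FL=S FR=S RL=S RR=S
t=25: FL=S FR=S RL=S RR=W
t=26: FL=S FR=S RL=S RR=S
t=39: FL=S FR=W RL=S RR=S


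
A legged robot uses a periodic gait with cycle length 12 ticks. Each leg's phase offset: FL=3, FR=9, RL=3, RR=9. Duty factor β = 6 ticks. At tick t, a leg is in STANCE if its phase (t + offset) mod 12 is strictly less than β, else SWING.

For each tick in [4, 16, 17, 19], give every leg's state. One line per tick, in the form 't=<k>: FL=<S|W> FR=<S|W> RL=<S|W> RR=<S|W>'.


t=4: phase=(7,1,7,1) vs β=6 → FL=W FR=S RL=W RR=S
t=16: phase=(7,1,7,1) vs β=6 → FL=W FR=S RL=W RR=S
t=17: phase=(8,2,8,2) vs β=6 → FL=W FR=S RL=W RR=S
t=19: phase=(10,4,10,4) vs β=6 → FL=W FR=S RL=W RR=S

t=4: FL=W FR=S RL=W RR=S
t=16: FL=W FR=S RL=W RR=S
t=17: FL=W FR=S RL=W RR=S
t=19: FL=W FR=S RL=W RR=S


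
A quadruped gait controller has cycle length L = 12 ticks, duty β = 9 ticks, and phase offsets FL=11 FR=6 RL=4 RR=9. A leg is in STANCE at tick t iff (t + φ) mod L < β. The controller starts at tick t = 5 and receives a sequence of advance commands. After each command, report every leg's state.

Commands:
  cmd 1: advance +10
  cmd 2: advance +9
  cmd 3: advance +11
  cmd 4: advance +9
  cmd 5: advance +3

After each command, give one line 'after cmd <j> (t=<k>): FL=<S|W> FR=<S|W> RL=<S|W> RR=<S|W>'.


start t=5: FL=S FR=W RL=W RR=S
cmd 1: advance +10 → t=15, phase=(2,9,7,0) → FL=S FR=W RL=S RR=S
cmd 2: advance +9 → t=24, phase=(11,6,4,9) → FL=W FR=S RL=S RR=W
cmd 3: advance +11 → t=35, phase=(10,5,3,8) → FL=W FR=S RL=S RR=S
cmd 4: advance +9 → t=44, phase=(7,2,0,5) → FL=S FR=S RL=S RR=S
cmd 5: advance +3 → t=47, phase=(10,5,3,8) → FL=W FR=S RL=S RR=S

after cmd 1 (t=15): FL=S FR=W RL=S RR=S
after cmd 2 (t=24): FL=W FR=S RL=S RR=W
after cmd 3 (t=35): FL=W FR=S RL=S RR=S
after cmd 4 (t=44): FL=S FR=S RL=S RR=S
after cmd 5 (t=47): FL=W FR=S RL=S RR=S


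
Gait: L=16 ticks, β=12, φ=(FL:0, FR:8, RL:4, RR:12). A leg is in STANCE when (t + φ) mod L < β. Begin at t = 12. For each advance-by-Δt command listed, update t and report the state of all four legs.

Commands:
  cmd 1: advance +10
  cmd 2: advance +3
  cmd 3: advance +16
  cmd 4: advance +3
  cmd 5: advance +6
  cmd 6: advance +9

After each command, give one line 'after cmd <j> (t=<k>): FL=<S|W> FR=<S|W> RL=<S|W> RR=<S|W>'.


start t=12: FL=W FR=S RL=S RR=S
cmd 1: advance +10 → t=22, phase=(6,14,10,2) → FL=S FR=W RL=S RR=S
cmd 2: advance +3 → t=25, phase=(9,1,13,5) → FL=S FR=S RL=W RR=S
cmd 3: advance +16 → t=41, phase=(9,1,13,5) → FL=S FR=S RL=W RR=S
cmd 4: advance +3 → t=44, phase=(12,4,0,8) → FL=W FR=S RL=S RR=S
cmd 5: advance +6 → t=50, phase=(2,10,6,14) → FL=S FR=S RL=S RR=W
cmd 6: advance +9 → t=59, phase=(11,3,15,7) → FL=S FR=S RL=W RR=S

after cmd 1 (t=22): FL=S FR=W RL=S RR=S
after cmd 2 (t=25): FL=S FR=S RL=W RR=S
after cmd 3 (t=41): FL=S FR=S RL=W RR=S
after cmd 4 (t=44): FL=W FR=S RL=S RR=S
after cmd 5 (t=50): FL=S FR=S RL=S RR=W
after cmd 6 (t=59): FL=S FR=S RL=W RR=S


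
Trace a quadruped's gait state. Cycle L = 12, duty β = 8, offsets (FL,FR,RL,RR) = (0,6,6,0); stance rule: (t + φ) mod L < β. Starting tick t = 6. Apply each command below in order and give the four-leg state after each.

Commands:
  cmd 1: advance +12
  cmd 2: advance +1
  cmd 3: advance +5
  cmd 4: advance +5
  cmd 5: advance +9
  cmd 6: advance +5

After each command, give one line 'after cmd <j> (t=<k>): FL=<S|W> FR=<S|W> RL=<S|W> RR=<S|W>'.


start t=6: FL=S FR=S RL=S RR=S
cmd 1: advance +12 → t=18, phase=(6,0,0,6) → FL=S FR=S RL=S RR=S
cmd 2: advance +1 → t=19, phase=(7,1,1,7) → FL=S FR=S RL=S RR=S
cmd 3: advance +5 → t=24, phase=(0,6,6,0) → FL=S FR=S RL=S RR=S
cmd 4: advance +5 → t=29, phase=(5,11,11,5) → FL=S FR=W RL=W RR=S
cmd 5: advance +9 → t=38, phase=(2,8,8,2) → FL=S FR=W RL=W RR=S
cmd 6: advance +5 → t=43, phase=(7,1,1,7) → FL=S FR=S RL=S RR=S

after cmd 1 (t=18): FL=S FR=S RL=S RR=S
after cmd 2 (t=19): FL=S FR=S RL=S RR=S
after cmd 3 (t=24): FL=S FR=S RL=S RR=S
after cmd 4 (t=29): FL=S FR=W RL=W RR=S
after cmd 5 (t=38): FL=S FR=W RL=W RR=S
after cmd 6 (t=43): FL=S FR=S RL=S RR=S


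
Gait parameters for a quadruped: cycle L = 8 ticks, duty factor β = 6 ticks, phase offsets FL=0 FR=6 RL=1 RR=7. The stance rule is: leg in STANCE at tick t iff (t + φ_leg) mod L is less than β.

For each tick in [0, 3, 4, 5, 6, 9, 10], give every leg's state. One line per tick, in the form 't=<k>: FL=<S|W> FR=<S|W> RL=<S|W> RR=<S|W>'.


t=0: phase=(0,6,1,7) vs β=6 → FL=S FR=W RL=S RR=W
t=3: phase=(3,1,4,2) vs β=6 → FL=S FR=S RL=S RR=S
t=4: phase=(4,2,5,3) vs β=6 → FL=S FR=S RL=S RR=S
t=5: phase=(5,3,6,4) vs β=6 → FL=S FR=S RL=W RR=S
t=6: phase=(6,4,7,5) vs β=6 → FL=W FR=S RL=W RR=S
t=9: phase=(1,7,2,0) vs β=6 → FL=S FR=W RL=S RR=S
t=10: phase=(2,0,3,1) vs β=6 → FL=S FR=S RL=S RR=S

t=0: FL=S FR=W RL=S RR=W
t=3: FL=S FR=S RL=S RR=S
t=4: FL=S FR=S RL=S RR=S
t=5: FL=S FR=S RL=W RR=S
t=6: FL=W FR=S RL=W RR=S
t=9: FL=S FR=W RL=S RR=S
t=10: FL=S FR=S RL=S RR=S
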